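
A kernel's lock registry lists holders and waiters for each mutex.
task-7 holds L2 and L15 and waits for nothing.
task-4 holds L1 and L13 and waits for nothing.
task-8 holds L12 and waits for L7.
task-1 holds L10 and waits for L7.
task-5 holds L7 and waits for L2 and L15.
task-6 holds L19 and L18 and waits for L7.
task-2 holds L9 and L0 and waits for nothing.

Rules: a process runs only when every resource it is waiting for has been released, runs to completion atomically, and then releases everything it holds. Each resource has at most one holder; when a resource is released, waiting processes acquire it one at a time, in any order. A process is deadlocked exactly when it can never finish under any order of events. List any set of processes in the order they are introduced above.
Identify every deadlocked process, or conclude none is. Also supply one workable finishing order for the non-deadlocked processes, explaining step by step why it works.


The deadlocked set is empty.
Key observation: although several processes wait, no cycle exists — each chain bottoms out at a free runner.
One completion order for the rest: task-4, task-7, task-5, task-1, task-8, task-6, task-2.
Check, step by step:
  task-4: no waits; runs immediately, freeing L1 and L13
  task-7: no waits; runs immediately, freeing L2 and L15
  task-5 waits on L2 and L15 — all released -> runs and releases L7
  task-1 waits on L7 — all released -> runs and releases L10
  task-8 waits on L7 — all released -> runs and releases L12
  task-6 waits on L7 — all released -> runs and releases L19 and L18
  task-2: no waits; runs immediately, freeing L9 and L0


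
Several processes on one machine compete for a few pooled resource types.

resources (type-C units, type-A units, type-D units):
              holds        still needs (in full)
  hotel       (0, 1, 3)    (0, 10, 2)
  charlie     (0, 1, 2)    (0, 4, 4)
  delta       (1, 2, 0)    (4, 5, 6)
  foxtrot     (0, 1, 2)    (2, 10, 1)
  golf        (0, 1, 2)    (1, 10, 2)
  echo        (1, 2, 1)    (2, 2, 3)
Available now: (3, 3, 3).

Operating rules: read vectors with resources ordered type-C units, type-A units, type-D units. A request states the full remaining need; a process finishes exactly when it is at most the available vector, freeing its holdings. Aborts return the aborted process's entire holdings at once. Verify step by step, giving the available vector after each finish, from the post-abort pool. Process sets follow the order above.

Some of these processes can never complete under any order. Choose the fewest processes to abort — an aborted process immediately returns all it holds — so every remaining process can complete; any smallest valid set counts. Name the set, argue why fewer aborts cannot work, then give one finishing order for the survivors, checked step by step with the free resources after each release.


Abort hotel and golf.
Key observation: the deadlocked foxtrot becomes finishable only because hotel and golf released (0, 2, 5); it completes at step 4 below.
No one abort is enough; case by case: hotel alone leaves foxtrot blocked (short on type-A units); charlie alone leaves hotel blocked (short on type-A units); delta alone leaves hotel blocked (short on type-A units); foxtrot alone leaves hotel blocked (short on type-A units); golf alone leaves hotel blocked (short on type-A units); echo alone leaves hotel blocked (short on type-A units).
One survivor order: echo, charlie, delta, foxtrot. Verifying each step (post-abort pool first):
  pool = (3, 5, 8)
  run echo (needs (2, 2, 3), free (3, 5, 8)); after release of (1, 2, 1) the pool is (4, 7, 9)
  run charlie (needs (0, 4, 4), free (4, 7, 9)); after release of (0, 1, 2) the pool is (4, 8, 11)
  run delta (needs (4, 5, 6), free (4, 8, 11)); after release of (1, 2, 0) the pool is (5, 10, 11)
  run foxtrot (needs (2, 10, 1), free (5, 10, 11)); after release of (0, 1, 2) the pool is (5, 11, 13)


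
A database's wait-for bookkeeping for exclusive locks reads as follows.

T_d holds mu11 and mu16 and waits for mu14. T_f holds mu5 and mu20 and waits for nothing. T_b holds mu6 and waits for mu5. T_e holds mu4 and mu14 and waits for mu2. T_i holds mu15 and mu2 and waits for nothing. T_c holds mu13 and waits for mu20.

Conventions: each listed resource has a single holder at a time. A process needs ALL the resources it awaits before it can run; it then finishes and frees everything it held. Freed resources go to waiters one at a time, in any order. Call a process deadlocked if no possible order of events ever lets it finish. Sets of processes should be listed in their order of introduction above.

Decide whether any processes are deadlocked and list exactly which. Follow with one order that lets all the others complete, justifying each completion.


No process is deadlocked.
Key observation: although several processes wait, no cycle exists — each chain bottoms out at a free runner.
One completion order for the rest: T_i, T_f, T_c, T_b, T_e, T_d.
Step-by-step check:
  T_i waits on nothing -> runs at once and releases mu15 and mu2
  T_f waits on nothing -> runs at once and releases mu5 and mu20
  T_c waits on mu20 — all released -> runs and releases mu13
  T_b waits on mu5 — all released -> runs and releases mu6
  T_e waits on mu2 — all released -> runs and releases mu4 and mu14
  T_d waits on mu14 — all released -> runs and releases mu11 and mu16


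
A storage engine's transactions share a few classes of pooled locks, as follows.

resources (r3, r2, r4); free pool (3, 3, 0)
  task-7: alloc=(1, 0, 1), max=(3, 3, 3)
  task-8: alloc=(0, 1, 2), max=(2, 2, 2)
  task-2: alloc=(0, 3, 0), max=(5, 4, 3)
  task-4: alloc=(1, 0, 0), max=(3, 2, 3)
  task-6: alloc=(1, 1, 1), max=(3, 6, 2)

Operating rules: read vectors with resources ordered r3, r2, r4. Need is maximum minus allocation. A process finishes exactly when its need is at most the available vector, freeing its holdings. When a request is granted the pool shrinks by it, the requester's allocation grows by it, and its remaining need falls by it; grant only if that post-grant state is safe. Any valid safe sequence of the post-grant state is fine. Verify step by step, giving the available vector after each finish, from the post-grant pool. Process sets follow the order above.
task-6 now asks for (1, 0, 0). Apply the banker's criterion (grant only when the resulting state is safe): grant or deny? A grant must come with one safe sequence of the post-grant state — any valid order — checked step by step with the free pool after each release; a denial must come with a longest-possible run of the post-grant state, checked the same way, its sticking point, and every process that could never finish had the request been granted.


DENY — the pretend-granted state is unsafe.
Key observation: after task-8, task-7, task-4 the pool peaks at (4, 4, 3), and each blocked process is short somewhere: task-2 on r3; task-6 on r2.
Pretend the grant happened; the run task-8, task-7, task-4 goes as far as possible. Walking it through:
  pool = (2, 3, 0)
  task-8: need (2, 1, 0) fits (2, 3, 0); releases (0, 1, 2), pool now (2, 4, 2)
  task-7: need (2, 3, 2) fits (2, 4, 2); releases (1, 0, 1), pool now (3, 4, 3)
  task-4: need (2, 2, 3) fits (3, 4, 3); releases (1, 0, 0), pool now (4, 4, 3)
  task-2 still needs (5, 1, 3) but only (4, 4, 3) is free — short on r3
  task-6 still needs (1, 5, 1) but only (4, 4, 3) is free — short on r2
Had the request been granted, task-2 and task-6 could never finish.


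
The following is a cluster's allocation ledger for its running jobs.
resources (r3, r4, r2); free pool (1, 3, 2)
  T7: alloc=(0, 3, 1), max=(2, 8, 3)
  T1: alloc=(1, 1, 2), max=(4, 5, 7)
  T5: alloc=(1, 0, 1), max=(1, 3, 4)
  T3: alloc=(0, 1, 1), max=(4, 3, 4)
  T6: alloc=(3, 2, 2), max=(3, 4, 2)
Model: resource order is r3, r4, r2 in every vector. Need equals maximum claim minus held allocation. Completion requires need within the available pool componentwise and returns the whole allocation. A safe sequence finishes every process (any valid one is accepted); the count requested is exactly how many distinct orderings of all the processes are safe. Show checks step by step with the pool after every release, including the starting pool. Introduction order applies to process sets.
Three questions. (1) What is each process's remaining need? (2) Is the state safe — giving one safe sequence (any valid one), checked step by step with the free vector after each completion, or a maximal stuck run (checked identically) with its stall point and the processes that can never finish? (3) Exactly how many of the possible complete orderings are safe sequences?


(1) Need matrix, components ordered r3, r4, r2:
  T7: (2, 5, 2)
  T1: (3, 4, 5)
  T5: (0, 3, 3)
  T3: (4, 2, 3)
  T6: (0, 2, 0)
(2) The state is SAFE; one workable sequence: T6, T7, T3, T5, T1.
Key observation: the first exact fit in this order is T7 — it needs (2, 5, 2) with (4, 5, 4) free, meeting a requested resource to the last unit.
Verifying each step:
  pool = (1, 3, 2)
  T6: need (0, 2, 0) fits (1, 3, 2); releases (3, 2, 2), pool now (4, 5, 4)
  T7: need (2, 5, 2) fits (4, 5, 4); releases (0, 3, 1), pool now (4, 8, 5)
  T3: need (4, 2, 3) fits (4, 8, 5); releases (0, 1, 1), pool now (4, 9, 6)
  T5: need (0, 3, 3) fits (4, 9, 6); releases (1, 0, 1), pool now (5, 9, 7)
  T1: need (3, 4, 5) fits (5, 9, 7); releases (1, 1, 2), pool now (6, 10, 9)
(3) Precisely 18 of the possible complete orderings are safe sequences.


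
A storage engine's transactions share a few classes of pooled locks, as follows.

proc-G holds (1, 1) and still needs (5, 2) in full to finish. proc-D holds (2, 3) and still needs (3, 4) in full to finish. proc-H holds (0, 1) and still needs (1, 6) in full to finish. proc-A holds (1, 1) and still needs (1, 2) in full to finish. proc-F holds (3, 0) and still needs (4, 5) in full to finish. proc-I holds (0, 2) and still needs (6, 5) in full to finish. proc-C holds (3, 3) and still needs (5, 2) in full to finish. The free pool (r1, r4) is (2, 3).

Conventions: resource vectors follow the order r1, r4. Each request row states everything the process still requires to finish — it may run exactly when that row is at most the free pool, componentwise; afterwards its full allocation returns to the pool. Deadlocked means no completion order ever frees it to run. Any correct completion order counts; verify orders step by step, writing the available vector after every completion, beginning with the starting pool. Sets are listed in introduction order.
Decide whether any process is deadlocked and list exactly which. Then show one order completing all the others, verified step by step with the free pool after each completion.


Nothing here is deadlocked.
Key observation: the pool covers proc-A at once, and every later process fits after earlier releases.
A valid finishing order for the others: proc-A, proc-D, proc-C, proc-G, proc-F, proc-H, proc-I. Verifying each step:
  pool = (2, 3)
  proc-A needs (1, 2) <= (2, 3) -> finishes; pool += (1, 1) = (3, 4)
  proc-D needs (3, 4) <= (3, 4) -> finishes; pool += (2, 3) = (5, 7)
  proc-C needs (5, 2) <= (5, 7) -> finishes; pool += (3, 3) = (8, 10)
  proc-G needs (5, 2) <= (8, 10) -> finishes; pool += (1, 1) = (9, 11)
  proc-F needs (4, 5) <= (9, 11) -> finishes; pool += (3, 0) = (12, 11)
  proc-H needs (1, 6) <= (12, 11) -> finishes; pool += (0, 1) = (12, 12)
  proc-I needs (6, 5) <= (12, 12) -> finishes; pool += (0, 2) = (12, 14)


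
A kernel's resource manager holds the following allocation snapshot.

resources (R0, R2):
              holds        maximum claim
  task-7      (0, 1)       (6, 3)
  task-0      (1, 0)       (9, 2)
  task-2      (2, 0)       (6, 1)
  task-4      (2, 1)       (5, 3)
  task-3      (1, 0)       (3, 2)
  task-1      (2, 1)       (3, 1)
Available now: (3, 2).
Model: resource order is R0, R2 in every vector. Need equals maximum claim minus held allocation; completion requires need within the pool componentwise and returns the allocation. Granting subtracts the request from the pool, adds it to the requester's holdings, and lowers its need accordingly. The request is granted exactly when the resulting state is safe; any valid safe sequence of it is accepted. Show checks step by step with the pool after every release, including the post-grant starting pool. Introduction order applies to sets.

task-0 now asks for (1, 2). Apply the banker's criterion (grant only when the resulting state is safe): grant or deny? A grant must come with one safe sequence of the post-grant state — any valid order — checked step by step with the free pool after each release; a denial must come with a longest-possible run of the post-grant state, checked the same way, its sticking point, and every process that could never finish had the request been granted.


DENY — the pretend-granted state is unsafe.
Key observation: after task-1, task-2 the pool peaks at (6, 1), and each blocked process is short somewhere: task-7 on R2; task-0 on R0; task-4 on R2; task-3 on R2.
After a pretend grant, a maximal execution: task-1, task-2 — then nothing else fits. Check, step by step:
  pool = (2, 0)
  task-1 needs (1, 0) <= (2, 0) -> finishes; pool += (2, 1) = (4, 1)
  task-2 needs (4, 1) <= (4, 1) -> finishes; pool += (2, 0) = (6, 1)
  task-7 cannot run: need (6, 2) vs free (6, 1) (insufficient R2)
  task-0 cannot run: need (7, 0) vs free (6, 1) (insufficient R0)
  task-4 cannot run: need (3, 2) vs free (6, 1) (insufficient R2)
  task-3 cannot run: need (2, 2) vs free (6, 1) (insufficient R2)
Processes that could never finish after the grant: task-7, task-0, task-4 and task-3.


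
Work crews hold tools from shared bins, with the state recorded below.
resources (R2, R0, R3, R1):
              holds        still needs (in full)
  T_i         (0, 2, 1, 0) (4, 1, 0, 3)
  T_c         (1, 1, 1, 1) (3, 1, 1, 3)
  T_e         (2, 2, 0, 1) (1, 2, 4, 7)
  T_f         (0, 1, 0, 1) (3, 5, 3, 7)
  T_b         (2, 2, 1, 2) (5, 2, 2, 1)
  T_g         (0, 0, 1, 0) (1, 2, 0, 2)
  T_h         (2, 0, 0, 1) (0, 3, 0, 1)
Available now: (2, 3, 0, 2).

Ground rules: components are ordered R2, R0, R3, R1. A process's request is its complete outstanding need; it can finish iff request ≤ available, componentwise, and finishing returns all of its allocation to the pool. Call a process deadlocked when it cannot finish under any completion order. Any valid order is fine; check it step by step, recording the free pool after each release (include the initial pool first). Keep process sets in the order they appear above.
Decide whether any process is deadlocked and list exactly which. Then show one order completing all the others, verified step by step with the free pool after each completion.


Deadlocked set: T_e and T_f.
Key observation: T_h, T_i, T_g, T_c, T_b can finish, but then (7, 8, 4, 6) is all there is, and the blocked group's R1 demands exceed it.
The rest can finish in the order T_h, T_i, T_g, T_c, T_b. Walking it through:
  pool = (2, 3, 0, 2)
  T_h needs (0, 3, 0, 1) <= (2, 3, 0, 2) -> finishes; pool += (2, 0, 0, 1) = (4, 3, 0, 3)
  T_i needs (4, 1, 0, 3) <= (4, 3, 0, 3) -> finishes; pool += (0, 2, 1, 0) = (4, 5, 1, 3)
  T_g needs (1, 2, 0, 2) <= (4, 5, 1, 3) -> finishes; pool += (0, 0, 1, 0) = (4, 5, 2, 3)
  T_c needs (3, 1, 1, 3) <= (4, 5, 2, 3) -> finishes; pool += (1, 1, 1, 1) = (5, 6, 3, 4)
  T_b needs (5, 2, 2, 1) <= (5, 6, 3, 4) -> finishes; pool += (2, 2, 1, 2) = (7, 8, 4, 6)
The blocked processes can never fit:
  blocked: T_e wants (1, 2, 4, 7), pool (7, 8, 4, 6) — not enough R1
  blocked: T_f wants (3, 5, 3, 7), pool (7, 8, 4, 6) — not enough R1


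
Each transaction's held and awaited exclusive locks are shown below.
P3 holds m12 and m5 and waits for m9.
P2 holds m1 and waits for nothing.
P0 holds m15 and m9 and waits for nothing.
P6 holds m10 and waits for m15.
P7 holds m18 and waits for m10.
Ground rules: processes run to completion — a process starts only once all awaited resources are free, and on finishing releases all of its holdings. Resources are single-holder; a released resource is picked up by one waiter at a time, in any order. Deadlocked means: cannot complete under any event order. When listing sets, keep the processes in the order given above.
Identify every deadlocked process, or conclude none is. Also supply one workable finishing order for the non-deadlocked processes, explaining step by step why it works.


The deadlocked set is empty.
Key observation: the wait graph is acyclic; completion cascades from the unblocked processes through everyone else.
The rest can finish in the order P0, P6, P3, P7, P2.
Step-by-step check:
  run P0 (it waits on nothing); releases m15 and m9
  run P6 (all its waits — m15 — are resolved); releases m10
  run P3 (all its waits — m9 — are resolved); releases m12 and m5
  run P7 (all its waits — m10 — are resolved); releases m18
  run P2 (it waits on nothing); releases m1


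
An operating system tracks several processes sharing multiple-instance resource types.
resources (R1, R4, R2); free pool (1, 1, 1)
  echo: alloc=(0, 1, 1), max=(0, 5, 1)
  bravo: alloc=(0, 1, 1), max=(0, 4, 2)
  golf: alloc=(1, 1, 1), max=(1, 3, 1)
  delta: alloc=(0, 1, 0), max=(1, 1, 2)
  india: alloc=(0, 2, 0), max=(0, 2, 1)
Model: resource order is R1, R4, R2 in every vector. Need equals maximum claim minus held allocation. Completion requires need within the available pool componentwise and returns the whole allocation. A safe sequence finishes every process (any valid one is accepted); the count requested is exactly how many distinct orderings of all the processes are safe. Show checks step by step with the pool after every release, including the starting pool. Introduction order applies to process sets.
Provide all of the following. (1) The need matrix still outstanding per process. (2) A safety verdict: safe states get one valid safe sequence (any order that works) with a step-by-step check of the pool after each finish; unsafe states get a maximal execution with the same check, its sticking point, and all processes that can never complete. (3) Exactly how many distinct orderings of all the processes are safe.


(1) Remaining need (order R1, R4, R2):
  echo: (0, 4, 0)
  bravo: (0, 3, 1)
  golf: (0, 2, 0)
  delta: (1, 0, 2)
  india: (0, 0, 1)
(2) SAFE. One safe sequence: india, bravo, delta, echo, golf.
Key observation: india is the earliest step where a requested resource binds exactly: need (0, 0, 1), pool (1, 1, 1) at its turn.
Verifying each step:
  pool = (1, 1, 1)
  india needs (0, 0, 1) <= (1, 1, 1) -> finishes; pool += (0, 2, 0) = (1, 3, 1)
  bravo needs (0, 3, 1) <= (1, 3, 1) -> finishes; pool += (0, 1, 1) = (1, 4, 2)
  delta needs (1, 0, 2) <= (1, 4, 2) -> finishes; pool += (0, 1, 0) = (1, 5, 2)
  echo needs (0, 4, 0) <= (1, 5, 2) -> finishes; pool += (0, 1, 1) = (1, 6, 3)
  golf needs (0, 2, 0) <= (1, 6, 3) -> finishes; pool += (1, 1, 1) = (2, 7, 4)
(3) The exact count: 12 of the possible complete orderings are safe sequences.


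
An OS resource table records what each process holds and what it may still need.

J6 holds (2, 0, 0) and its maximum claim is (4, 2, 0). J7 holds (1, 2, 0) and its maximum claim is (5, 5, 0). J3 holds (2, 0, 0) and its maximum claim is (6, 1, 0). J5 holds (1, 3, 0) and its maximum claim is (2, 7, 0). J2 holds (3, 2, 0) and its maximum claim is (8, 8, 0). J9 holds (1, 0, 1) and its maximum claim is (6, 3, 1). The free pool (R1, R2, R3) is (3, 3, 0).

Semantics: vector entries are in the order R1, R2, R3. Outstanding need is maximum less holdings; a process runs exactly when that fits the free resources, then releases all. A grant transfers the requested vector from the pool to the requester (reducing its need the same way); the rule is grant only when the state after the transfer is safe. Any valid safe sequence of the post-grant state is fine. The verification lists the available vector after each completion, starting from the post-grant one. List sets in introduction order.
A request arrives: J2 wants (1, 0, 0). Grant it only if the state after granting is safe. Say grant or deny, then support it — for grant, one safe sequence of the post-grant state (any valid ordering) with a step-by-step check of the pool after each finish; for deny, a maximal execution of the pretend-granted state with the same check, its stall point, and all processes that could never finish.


GRANT. The post-grant state is safe; one safe sequence: J6, J7, J5, J9, J3, J2.
Key observation: with (2, 3, 0) left after the transfer, J6 can run at once — the state stays safe.
Verifying the post-grant state step by step:
  pool = (2, 3, 0)
  J6: need (2, 2, 0) fits (2, 3, 0); releases (2, 0, 0), pool now (4, 3, 0)
  J7: need (4, 3, 0) fits (4, 3, 0); releases (1, 2, 0), pool now (5, 5, 0)
  J5: need (1, 4, 0) fits (5, 5, 0); releases (1, 3, 0), pool now (6, 8, 0)
  J9: need (5, 3, 0) fits (6, 8, 0); releases (1, 0, 1), pool now (7, 8, 1)
  J3: need (4, 1, 0) fits (7, 8, 1); releases (2, 0, 0), pool now (9, 8, 1)
  J2: need (4, 6, 0) fits (9, 8, 1); releases (4, 2, 0), pool now (13, 10, 1)


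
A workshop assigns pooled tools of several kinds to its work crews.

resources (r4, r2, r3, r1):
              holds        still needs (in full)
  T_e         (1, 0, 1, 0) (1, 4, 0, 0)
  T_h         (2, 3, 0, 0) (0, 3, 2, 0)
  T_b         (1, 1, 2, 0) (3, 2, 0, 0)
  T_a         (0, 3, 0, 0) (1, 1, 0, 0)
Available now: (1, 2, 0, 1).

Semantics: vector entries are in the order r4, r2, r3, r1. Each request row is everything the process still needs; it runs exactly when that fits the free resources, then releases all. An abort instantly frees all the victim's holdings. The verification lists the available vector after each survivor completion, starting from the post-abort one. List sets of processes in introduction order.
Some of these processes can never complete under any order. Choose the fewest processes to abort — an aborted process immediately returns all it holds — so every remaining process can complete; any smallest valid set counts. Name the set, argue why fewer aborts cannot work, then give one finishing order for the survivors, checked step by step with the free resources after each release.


The answer: abort T_h.
Key observation: the returned (2, 3, 0, 0) from T_h is what brings T_b — unrunnable before, under any order — into play at step 3.
No smaller set exists: with zero aborts the deadlock remains.
Survivors finish in the order: T_e, T_a, T_b. Walking it through (pool after the aborts first):
  pool = (3, 5, 0, 1)
  run T_e (needs (1, 4, 0, 0), free (3, 5, 0, 1)); after release of (1, 0, 1, 0) the pool is (4, 5, 1, 1)
  run T_a (needs (1, 1, 0, 0), free (4, 5, 1, 1)); after release of (0, 3, 0, 0) the pool is (4, 8, 1, 1)
  run T_b (needs (3, 2, 0, 0), free (4, 8, 1, 1)); after release of (1, 1, 2, 0) the pool is (5, 9, 3, 1)


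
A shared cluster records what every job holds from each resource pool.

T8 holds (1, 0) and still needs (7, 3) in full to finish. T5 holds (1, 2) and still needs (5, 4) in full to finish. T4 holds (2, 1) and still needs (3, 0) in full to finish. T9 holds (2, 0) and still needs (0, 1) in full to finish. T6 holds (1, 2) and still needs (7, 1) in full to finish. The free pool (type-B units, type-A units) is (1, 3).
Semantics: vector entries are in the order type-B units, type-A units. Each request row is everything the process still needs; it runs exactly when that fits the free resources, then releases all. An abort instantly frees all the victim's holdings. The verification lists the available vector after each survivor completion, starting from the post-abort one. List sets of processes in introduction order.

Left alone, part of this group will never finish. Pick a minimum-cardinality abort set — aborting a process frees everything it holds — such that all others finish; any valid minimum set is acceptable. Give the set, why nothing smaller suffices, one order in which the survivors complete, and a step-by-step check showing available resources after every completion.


Minimum abort set: T8.
Key observation: the returned (1, 0) from T8 is what brings T6 — unrunnable before, under any order — into play at step 4.
No smaller set exists: with zero aborts the deadlock remains.
One survivor order: T9, T4, T5, T6. Check, step by step (post-abort pool first):
  pool = (2, 3)
  T9: need (0, 1) fits (2, 3); releases (2, 0), pool now (4, 3)
  T4: need (3, 0) fits (4, 3); releases (2, 1), pool now (6, 4)
  T5: need (5, 4) fits (6, 4); releases (1, 2), pool now (7, 6)
  T6: need (7, 1) fits (7, 6); releases (1, 2), pool now (8, 8)


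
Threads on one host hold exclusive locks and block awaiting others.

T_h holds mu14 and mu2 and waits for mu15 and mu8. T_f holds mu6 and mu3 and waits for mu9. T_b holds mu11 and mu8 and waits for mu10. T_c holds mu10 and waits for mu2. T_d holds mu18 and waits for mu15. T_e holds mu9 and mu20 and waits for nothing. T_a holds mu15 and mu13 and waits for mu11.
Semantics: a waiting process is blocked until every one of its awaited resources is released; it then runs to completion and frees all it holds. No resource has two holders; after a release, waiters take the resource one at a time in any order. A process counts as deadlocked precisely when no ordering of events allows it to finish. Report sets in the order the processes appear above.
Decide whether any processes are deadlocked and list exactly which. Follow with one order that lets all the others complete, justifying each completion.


Deadlocked: T_h, T_b, T_c, T_d and T_a.
Key observation: along T_h -> T_b -> T_c -> T_h, each member waits on what the next one holds — a deadlock; T_a is caught in further circular waits and T_d waits into the deadlock from upstream.
One completion order for the rest: T_e, T_f.
Verifying each step:
  T_e waits on nothing -> runs at once and releases mu9 and mu20
  run T_f (all its waits — mu9 — are resolved); releases mu6 and mu3


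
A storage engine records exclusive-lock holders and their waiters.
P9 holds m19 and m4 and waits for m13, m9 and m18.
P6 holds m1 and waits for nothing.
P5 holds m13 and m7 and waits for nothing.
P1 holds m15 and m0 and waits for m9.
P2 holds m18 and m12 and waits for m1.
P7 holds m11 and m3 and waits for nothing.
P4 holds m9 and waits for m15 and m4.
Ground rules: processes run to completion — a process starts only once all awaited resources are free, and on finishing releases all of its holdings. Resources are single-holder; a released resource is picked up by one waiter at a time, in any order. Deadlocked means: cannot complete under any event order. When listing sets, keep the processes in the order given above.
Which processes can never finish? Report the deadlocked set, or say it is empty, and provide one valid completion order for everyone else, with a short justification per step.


Deadlocked set: P9, P1 and P4.
Key observation: P9 -> P4 -> P9 is a circular wait — nothing in it can go first; P1 is caught in further circular waits.
The rest can finish in the order P5, P7, P6, P2.
Verifying each step:
  P5 waits on nothing -> runs at once and releases m13 and m7
  P7 waits on nothing -> runs at once and releases m11 and m3
  P6 waits on nothing -> runs at once and releases m1
  P2: everything it awaited (m1) is free; runs, freeing m18 and m12


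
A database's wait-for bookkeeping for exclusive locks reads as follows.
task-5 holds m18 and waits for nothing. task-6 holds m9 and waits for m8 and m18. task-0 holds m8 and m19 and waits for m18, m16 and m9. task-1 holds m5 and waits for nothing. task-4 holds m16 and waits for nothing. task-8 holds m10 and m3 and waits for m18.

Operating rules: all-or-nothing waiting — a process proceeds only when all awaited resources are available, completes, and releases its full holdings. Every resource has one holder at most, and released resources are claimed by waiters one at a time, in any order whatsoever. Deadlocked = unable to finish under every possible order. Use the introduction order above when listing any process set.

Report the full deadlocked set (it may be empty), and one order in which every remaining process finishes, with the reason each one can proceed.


Deadlocked: task-6 and task-0.
Key observation: nobody on the ring task-6 -> task-0 -> task-6 can start until another member finishes, which never happens; no other process is dragged down with it.
The rest can finish in the order task-5, task-8, task-4, task-1.
Check, step by step:
  task-5 waits on nothing -> runs at once and releases m18
  task-8: everything it awaited (m18) is free; runs, freeing m10 and m3
  task-4 waits on nothing -> runs at once and releases m16
  task-1 waits on nothing -> runs at once and releases m5


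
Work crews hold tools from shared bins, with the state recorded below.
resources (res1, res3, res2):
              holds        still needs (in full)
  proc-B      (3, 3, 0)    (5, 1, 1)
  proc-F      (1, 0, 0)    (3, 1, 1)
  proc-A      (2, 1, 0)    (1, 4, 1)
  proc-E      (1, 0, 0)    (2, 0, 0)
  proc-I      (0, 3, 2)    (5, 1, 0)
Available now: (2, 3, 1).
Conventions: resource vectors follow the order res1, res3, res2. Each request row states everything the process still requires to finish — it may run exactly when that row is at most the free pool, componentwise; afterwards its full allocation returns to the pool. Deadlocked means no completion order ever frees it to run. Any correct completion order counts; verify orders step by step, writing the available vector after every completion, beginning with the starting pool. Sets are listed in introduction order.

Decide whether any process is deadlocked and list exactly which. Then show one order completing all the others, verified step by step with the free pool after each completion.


Deadlocked: proc-B, proc-A and proc-I.
Key observation: after proc-E, proc-F the pool peaks at (4, 3, 1), and each blocked process is short somewhere: proc-B on res1; proc-A on res3; proc-I on res1.
The rest can finish in the order proc-E, proc-F. Verifying each step:
  pool = (2, 3, 1)
  proc-E needs (2, 0, 0) <= (2, 3, 1) -> finishes; pool += (1, 0, 0) = (3, 3, 1)
  proc-F needs (3, 1, 1) <= (3, 3, 1) -> finishes; pool += (1, 0, 0) = (4, 3, 1)
The stuck group stays short no matter what:
  proc-B still needs (5, 1, 1) but only (4, 3, 1) is free — short on res1
  proc-A still needs (1, 4, 1) but only (4, 3, 1) is free — short on res3
  proc-I still needs (5, 1, 0) but only (4, 3, 1) is free — short on res1


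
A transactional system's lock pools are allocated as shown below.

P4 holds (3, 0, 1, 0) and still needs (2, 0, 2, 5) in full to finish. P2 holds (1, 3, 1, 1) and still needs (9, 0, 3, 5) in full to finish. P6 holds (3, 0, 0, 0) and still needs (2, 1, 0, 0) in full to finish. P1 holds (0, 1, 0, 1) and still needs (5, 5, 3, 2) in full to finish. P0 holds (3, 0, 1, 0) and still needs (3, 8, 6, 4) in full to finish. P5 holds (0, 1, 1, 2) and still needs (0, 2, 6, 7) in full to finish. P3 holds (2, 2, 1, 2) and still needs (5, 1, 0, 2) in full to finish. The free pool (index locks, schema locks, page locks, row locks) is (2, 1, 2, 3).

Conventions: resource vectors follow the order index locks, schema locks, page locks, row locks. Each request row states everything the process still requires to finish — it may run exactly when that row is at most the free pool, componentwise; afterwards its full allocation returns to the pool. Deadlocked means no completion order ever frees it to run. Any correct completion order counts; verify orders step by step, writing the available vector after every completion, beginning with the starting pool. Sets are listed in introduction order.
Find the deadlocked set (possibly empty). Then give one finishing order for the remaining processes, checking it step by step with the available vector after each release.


Deadlocked set: P0 and P5.
Key observation: the wall is page locks: completing P6, P3, P4, P2, P1 brings the pool only to (11, 7, 5, 7), and all the rest need more.
The rest can finish in the order P6, P3, P4, P2, P1. Check, step by step:
  pool = (2, 1, 2, 3)
  run P6 (needs (2, 1, 0, 0), free (2, 1, 2, 3)); after release of (3, 0, 0, 0) the pool is (5, 1, 2, 3)
  run P3 (needs (5, 1, 0, 2), free (5, 1, 2, 3)); after release of (2, 2, 1, 2) the pool is (7, 3, 3, 5)
  run P4 (needs (2, 0, 2, 5), free (7, 3, 3, 5)); after release of (3, 0, 1, 0) the pool is (10, 3, 4, 5)
  run P2 (needs (9, 0, 3, 5), free (10, 3, 4, 5)); after release of (1, 3, 1, 1) the pool is (11, 6, 5, 6)
  run P1 (needs (5, 5, 3, 2), free (11, 6, 5, 6)); after release of (0, 1, 0, 1) the pool is (11, 7, 5, 7)
The blocked processes can never fit:
  P0 still needs (3, 8, 6, 4) but only (11, 7, 5, 7) is free — short on schema locks and page locks
  P5 still needs (0, 2, 6, 7) but only (11, 7, 5, 7) is free — short on page locks


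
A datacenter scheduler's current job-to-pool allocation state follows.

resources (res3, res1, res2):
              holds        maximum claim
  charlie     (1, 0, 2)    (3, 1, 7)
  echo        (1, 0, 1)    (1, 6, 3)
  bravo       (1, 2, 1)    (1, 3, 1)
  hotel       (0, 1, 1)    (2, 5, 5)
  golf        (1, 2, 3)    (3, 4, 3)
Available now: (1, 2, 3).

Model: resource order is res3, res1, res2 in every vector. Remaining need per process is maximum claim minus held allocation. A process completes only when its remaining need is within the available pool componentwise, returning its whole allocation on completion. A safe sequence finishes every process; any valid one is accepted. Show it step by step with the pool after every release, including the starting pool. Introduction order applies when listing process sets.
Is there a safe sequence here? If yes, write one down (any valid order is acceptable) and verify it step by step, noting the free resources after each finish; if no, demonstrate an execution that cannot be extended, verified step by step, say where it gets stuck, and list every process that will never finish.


SAFE — a valid safe sequence is bravo, golf, echo, charlie, hotel.
Key observation: golf marks the first exact bind of the order: its need (2, 2, 0) fits the free (2, 4, 4) with zero slack on a requested resource.
Walking it through:
  pool = (1, 2, 3)
  bravo needs (0, 1, 0) <= (1, 2, 3) -> finishes; pool += (1, 2, 1) = (2, 4, 4)
  golf needs (2, 2, 0) <= (2, 4, 4) -> finishes; pool += (1, 2, 3) = (3, 6, 7)
  echo needs (0, 6, 2) <= (3, 6, 7) -> finishes; pool += (1, 0, 1) = (4, 6, 8)
  charlie needs (2, 1, 5) <= (4, 6, 8) -> finishes; pool += (1, 0, 2) = (5, 6, 10)
  hotel needs (2, 4, 4) <= (5, 6, 10) -> finishes; pool += (0, 1, 1) = (5, 7, 11)


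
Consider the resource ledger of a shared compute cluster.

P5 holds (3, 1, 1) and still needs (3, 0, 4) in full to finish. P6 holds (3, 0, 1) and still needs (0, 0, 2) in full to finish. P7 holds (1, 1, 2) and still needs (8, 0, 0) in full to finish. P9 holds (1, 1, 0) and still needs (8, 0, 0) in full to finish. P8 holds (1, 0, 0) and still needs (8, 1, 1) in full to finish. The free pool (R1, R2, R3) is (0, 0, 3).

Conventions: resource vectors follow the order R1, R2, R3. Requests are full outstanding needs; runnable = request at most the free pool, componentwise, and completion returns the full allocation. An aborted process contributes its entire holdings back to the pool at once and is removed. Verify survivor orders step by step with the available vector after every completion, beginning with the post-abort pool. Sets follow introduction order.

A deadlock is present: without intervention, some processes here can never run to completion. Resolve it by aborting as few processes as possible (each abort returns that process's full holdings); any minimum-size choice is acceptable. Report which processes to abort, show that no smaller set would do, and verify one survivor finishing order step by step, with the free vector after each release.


Abort P7 and P8.
Key observation: the returned (2, 1, 2) from P7 and P8 is what brings P9 — unrunnable before, under any order — into play at step 3.
Why nothing smaller works — every single abort fails: P5 alone leaves P7 blocked (short on R1); P6 alone leaves P7 blocked (short on R1); P7 alone leaves P9 blocked (short on R1); P9 alone leaves P7 blocked (short on R1); P8 alone leaves P7 blocked (short on R1).
The survivors complete as P6, P5, P9. Step-by-step check (starting from the post-abort pool):
  pool = (2, 1, 5)
  P6: need (0, 0, 2) fits (2, 1, 5); releases (3, 0, 1), pool now (5, 1, 6)
  P5: need (3, 0, 4) fits (5, 1, 6); releases (3, 1, 1), pool now (8, 2, 7)
  P9: need (8, 0, 0) fits (8, 2, 7); releases (1, 1, 0), pool now (9, 3, 7)


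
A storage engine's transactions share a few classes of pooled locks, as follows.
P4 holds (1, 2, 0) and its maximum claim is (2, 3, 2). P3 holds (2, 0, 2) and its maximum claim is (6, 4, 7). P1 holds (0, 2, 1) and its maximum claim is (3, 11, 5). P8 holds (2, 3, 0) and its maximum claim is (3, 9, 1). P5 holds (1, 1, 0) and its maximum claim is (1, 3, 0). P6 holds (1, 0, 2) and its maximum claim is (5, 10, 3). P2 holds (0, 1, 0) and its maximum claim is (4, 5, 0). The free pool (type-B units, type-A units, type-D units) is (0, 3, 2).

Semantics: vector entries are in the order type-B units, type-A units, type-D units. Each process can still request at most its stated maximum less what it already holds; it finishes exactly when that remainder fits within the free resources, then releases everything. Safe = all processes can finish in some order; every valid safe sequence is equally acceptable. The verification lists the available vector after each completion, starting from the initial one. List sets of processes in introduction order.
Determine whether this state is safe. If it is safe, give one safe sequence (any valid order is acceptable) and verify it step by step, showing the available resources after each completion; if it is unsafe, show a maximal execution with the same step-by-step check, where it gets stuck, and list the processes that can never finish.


SAFE — a valid safe sequence is P5, P4, P8, P2, P6, P1, P3.
Key observation: at P4 the run first touches a limit — (1, 1, 2) against (1, 4, 2), exact on a resource it actually requests.
Walking it through:
  pool = (0, 3, 2)
  P5: need (0, 2, 0) fits (0, 3, 2); releases (1, 1, 0), pool now (1, 4, 2)
  P4: need (1, 1, 2) fits (1, 4, 2); releases (1, 2, 0), pool now (2, 6, 2)
  P8: need (1, 6, 1) fits (2, 6, 2); releases (2, 3, 0), pool now (4, 9, 2)
  P2: need (4, 4, 0) fits (4, 9, 2); releases (0, 1, 0), pool now (4, 10, 2)
  P6: need (4, 10, 1) fits (4, 10, 2); releases (1, 0, 2), pool now (5, 10, 4)
  P1: need (3, 9, 4) fits (5, 10, 4); releases (0, 2, 1), pool now (5, 12, 5)
  P3: need (4, 4, 5) fits (5, 12, 5); releases (2, 0, 2), pool now (7, 12, 7)


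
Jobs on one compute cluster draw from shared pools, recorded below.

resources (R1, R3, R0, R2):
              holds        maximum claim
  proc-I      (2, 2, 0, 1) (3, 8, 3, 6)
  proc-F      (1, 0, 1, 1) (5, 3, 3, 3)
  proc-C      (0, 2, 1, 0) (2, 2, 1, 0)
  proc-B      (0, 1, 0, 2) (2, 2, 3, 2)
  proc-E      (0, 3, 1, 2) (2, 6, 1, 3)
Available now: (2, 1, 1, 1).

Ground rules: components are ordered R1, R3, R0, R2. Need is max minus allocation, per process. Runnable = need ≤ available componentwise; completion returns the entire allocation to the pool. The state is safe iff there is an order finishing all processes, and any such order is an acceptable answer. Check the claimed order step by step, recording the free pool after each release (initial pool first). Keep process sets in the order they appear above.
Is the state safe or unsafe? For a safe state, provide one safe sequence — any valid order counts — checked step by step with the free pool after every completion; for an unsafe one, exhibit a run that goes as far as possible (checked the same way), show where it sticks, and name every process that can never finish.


SAFE. One safe sequence: proc-C, proc-E, proc-B, proc-I, proc-F.
Key observation: proc-C marks the first exact bind of the order: its need (2, 0, 0, 0) fits the free (2, 1, 1, 1) with zero slack on a requested resource.
Check, step by step:
  pool = (2, 1, 1, 1)
  proc-C needs (2, 0, 0, 0) <= (2, 1, 1, 1) -> finishes; pool += (0, 2, 1, 0) = (2, 3, 2, 1)
  proc-E needs (2, 3, 0, 1) <= (2, 3, 2, 1) -> finishes; pool += (0, 3, 1, 2) = (2, 6, 3, 3)
  proc-B needs (2, 1, 3, 0) <= (2, 6, 3, 3) -> finishes; pool += (0, 1, 0, 2) = (2, 7, 3, 5)
  proc-I needs (1, 6, 3, 5) <= (2, 7, 3, 5) -> finishes; pool += (2, 2, 0, 1) = (4, 9, 3, 6)
  proc-F needs (4, 3, 2, 2) <= (4, 9, 3, 6) -> finishes; pool += (1, 0, 1, 1) = (5, 9, 4, 7)
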